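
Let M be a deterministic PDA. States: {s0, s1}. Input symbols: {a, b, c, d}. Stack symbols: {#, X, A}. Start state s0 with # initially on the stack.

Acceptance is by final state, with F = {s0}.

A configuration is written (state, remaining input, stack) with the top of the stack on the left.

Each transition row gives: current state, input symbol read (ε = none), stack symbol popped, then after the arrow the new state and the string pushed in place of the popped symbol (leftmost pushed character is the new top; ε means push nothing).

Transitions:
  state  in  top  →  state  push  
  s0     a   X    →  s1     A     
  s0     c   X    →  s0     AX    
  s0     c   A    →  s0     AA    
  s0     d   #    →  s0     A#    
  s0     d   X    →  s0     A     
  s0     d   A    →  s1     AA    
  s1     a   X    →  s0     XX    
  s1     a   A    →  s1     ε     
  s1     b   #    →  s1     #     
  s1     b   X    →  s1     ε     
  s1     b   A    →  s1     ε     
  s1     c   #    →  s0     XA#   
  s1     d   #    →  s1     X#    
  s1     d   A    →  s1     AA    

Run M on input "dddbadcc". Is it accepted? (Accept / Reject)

Reject

(s0, dddbadcc, #) ⊢ (s0, ddbadcc, A#) ⊢ (s1, dbadcc, AA#) ⊢ (s1, badcc, AAA#) ⊢ (s1, adcc, AA#) ⊢ (s1, dcc, A#) ⊢ (s1, cc, AA#)
No transition applies at (s1, cc, AA#); input not fully consumed.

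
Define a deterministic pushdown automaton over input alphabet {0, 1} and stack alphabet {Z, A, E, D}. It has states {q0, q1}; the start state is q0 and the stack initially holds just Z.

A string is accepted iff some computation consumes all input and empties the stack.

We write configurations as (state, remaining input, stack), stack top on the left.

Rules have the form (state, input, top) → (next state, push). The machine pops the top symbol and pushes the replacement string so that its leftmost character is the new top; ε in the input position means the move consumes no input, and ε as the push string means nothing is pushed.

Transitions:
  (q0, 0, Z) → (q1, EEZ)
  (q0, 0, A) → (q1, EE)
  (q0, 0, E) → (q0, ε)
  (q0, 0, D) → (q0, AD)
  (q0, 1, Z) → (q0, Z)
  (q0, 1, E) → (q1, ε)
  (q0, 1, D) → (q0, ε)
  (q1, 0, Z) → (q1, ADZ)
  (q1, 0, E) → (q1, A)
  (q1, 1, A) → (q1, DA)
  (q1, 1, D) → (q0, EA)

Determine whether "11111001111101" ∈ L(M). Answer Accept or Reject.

(q0, 11111001111101, Z) ⊢ (q0, 1111001111101, Z) ⊢ (q0, 111001111101, Z) ⊢ (q0, 11001111101, Z) ⊢ (q0, 1001111101, Z) ⊢ (q0, 001111101, Z) ⊢ (q1, 01111101, EEZ) ⊢ (q1, 1111101, AEZ) ⊢ (q1, 111101, DAEZ) ⊢ (q0, 11101, EAAEZ) ⊢ (q1, 1101, AAEZ) ⊢ (q1, 101, DAAEZ) ⊢ (q0, 01, EAAAEZ) ⊢ (q0, 1, AAAEZ)
No transition applies at (q0, 1, AAAEZ); input not fully consumed.

Reject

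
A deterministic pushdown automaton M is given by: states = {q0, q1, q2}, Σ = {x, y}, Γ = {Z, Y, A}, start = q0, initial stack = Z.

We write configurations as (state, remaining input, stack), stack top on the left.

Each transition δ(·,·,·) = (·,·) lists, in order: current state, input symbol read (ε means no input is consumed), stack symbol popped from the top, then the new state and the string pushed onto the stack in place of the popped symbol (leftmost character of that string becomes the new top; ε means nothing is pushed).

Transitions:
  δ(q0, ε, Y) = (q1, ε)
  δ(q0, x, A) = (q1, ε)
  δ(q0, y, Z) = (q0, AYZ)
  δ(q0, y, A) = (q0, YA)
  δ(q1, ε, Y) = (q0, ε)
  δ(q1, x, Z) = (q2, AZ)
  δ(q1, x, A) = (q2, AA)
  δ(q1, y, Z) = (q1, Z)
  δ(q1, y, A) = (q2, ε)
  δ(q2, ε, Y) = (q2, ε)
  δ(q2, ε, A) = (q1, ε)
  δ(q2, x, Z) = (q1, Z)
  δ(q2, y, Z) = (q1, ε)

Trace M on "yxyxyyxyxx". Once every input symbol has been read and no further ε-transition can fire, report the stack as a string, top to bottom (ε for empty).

(q0, yxyxyyxyxx, Z)
  read y, top Z: go to q0, push AYZ → (q0, xyxyyxyxx, AYZ)
  read x, top A: go to q1, push ε → (q1, yxyyxyxx, YZ)
  ε-move, top Y: go to q0, push ε → (q0, yxyyxyxx, Z)
  read y, top Z: go to q0, push AYZ → (q0, xyyxyxx, AYZ)
  read x, top A: go to q1, push ε → (q1, yyxyxx, YZ)
  ε-move, top Y: go to q0, push ε → (q0, yyxyxx, Z)
  read y, top Z: go to q0, push AYZ → (q0, yxyxx, AYZ)
  read y, top A: go to q0, push YA → (q0, xyxx, YAYZ)
  ε-move, top Y: go to q1, push ε → (q1, xyxx, AYZ)
  read x, top A: go to q2, push AA → (q2, yxx, AAYZ)
  ε-move, top A: go to q1, push ε → (q1, yxx, AYZ)
  read y, top A: go to q2, push ε → (q2, xx, YZ)
  ε-move, top Y: go to q2, push ε → (q2, xx, Z)
  read x, top Z: go to q1, push Z → (q1, x, Z)
  read x, top Z: go to q2, push AZ → (q2, ε, AZ)
  ε-move, top A: go to q1, push ε → (q1, ε, Z)
All input consumed in state q1 with stack Z.

Z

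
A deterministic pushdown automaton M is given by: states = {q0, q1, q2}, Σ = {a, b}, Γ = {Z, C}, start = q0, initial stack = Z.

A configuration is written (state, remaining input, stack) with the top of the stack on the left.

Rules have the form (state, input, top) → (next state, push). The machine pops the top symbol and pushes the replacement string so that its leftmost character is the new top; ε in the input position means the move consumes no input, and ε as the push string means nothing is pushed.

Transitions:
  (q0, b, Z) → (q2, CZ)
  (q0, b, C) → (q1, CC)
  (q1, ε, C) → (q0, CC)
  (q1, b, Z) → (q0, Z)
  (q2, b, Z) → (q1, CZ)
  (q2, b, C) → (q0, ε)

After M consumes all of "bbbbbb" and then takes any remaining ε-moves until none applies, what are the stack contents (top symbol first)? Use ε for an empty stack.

(q0, bbbbbb, Z)
  read b, top Z: go to q2, push CZ → (q2, bbbbb, CZ)
  read b, top C: go to q0, push ε → (q0, bbbb, Z)
  read b, top Z: go to q2, push CZ → (q2, bbb, CZ)
  read b, top C: go to q0, push ε → (q0, bb, Z)
  read b, top Z: go to q2, push CZ → (q2, b, CZ)
  read b, top C: go to q0, push ε → (q0, ε, Z)
All input consumed in state q0 with stack Z.

Z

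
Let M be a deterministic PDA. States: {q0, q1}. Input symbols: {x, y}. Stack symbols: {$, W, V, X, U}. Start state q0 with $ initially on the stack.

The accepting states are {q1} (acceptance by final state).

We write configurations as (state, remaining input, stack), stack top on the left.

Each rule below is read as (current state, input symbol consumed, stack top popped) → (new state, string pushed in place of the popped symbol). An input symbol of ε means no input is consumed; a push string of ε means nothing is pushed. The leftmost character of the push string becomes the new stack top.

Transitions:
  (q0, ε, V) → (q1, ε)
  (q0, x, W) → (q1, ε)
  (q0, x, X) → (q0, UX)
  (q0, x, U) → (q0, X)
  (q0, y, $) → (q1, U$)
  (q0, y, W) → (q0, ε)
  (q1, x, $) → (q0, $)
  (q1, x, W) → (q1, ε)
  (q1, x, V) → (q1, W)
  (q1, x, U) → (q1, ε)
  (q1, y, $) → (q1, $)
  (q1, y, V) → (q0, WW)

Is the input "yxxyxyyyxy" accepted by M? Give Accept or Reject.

(q0, yxxyxyyyxy, $)
  read y, top $: go to q1, push U$ → (q1, xxyxyyyxy, U$)
  read x, top U: go to q1, push ε → (q1, xyxyyyxy, $)
  read x, top $: go to q0, push $ → (q0, yxyyyxy, $)
  read y, top $: go to q1, push U$ → (q1, xyyyxy, U$)
  read x, top U: go to q1, push ε → (q1, yyyxy, $)
  read y, top $: go to q1, push $ → (q1, yyxy, $)
  read y, top $: go to q1, push $ → (q1, yxy, $)
  read y, top $: go to q1, push $ → (q1, xy, $)
  read x, top $: go to q0, push $ → (q0, y, $)
  read y, top $: go to q1, push U$ → (q1, ε, U$)
All input consumed; state q1 ∈ F.

Accept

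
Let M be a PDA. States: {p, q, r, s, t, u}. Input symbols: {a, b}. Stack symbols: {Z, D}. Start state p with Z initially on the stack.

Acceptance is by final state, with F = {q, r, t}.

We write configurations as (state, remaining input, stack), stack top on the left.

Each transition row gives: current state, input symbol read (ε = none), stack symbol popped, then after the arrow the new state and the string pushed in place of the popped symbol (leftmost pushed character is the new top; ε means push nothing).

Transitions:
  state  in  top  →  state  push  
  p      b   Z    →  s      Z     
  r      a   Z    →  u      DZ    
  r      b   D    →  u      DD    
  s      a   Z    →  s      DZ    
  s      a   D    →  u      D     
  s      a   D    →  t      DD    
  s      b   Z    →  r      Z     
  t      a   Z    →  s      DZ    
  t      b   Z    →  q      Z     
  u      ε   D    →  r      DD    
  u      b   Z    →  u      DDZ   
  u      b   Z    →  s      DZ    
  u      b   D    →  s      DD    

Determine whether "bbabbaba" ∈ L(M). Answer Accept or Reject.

One accepting computation: (p, bbabbaba, Z) ⊢ (s, babbaba, Z) ⊢ (r, abbaba, Z) ⊢ (u, bbaba, DZ) ⊢ (r, bbaba, DDZ) ⊢ (u, baba, DDDZ) ⊢ (s, aba, DDDDZ) ⊢ (u, ba, DDDDZ) ⊢ (s, a, DDDDDZ) ⊢ (t, ε, DDDDDDZ)
All input consumed and state t ∈ F.

Accept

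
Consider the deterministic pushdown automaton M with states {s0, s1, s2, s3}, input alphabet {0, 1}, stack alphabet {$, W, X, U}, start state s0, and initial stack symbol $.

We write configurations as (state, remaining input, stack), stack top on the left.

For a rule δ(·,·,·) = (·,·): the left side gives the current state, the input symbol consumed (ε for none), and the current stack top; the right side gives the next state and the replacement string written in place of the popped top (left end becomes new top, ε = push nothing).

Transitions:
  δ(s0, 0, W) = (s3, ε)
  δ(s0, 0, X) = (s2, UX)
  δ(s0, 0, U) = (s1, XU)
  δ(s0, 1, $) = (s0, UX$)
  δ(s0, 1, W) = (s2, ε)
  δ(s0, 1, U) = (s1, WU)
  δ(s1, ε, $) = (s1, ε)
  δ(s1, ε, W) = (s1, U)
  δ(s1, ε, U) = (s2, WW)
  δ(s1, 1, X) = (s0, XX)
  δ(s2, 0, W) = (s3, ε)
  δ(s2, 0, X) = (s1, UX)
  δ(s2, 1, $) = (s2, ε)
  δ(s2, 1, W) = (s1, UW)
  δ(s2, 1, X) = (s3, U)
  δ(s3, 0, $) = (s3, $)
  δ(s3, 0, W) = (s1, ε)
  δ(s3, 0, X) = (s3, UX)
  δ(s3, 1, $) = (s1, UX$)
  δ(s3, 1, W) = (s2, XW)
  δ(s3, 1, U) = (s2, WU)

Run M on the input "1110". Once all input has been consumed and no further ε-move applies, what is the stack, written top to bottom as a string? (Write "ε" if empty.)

(s0, 1110, $) ⊢ (s0, 110, UX$) ⊢ (s1, 10, WUX$) ⊢ (s1, 10, UUX$) ⊢ (s2, 10, WWUX$) ⊢ (s1, 0, UWWUX$) ⊢ (s2, 0, WWWWUX$) ⊢ (s3, ε, WWWUX$)
All input consumed in state s3 with stack WWWUX$.

WWWUX$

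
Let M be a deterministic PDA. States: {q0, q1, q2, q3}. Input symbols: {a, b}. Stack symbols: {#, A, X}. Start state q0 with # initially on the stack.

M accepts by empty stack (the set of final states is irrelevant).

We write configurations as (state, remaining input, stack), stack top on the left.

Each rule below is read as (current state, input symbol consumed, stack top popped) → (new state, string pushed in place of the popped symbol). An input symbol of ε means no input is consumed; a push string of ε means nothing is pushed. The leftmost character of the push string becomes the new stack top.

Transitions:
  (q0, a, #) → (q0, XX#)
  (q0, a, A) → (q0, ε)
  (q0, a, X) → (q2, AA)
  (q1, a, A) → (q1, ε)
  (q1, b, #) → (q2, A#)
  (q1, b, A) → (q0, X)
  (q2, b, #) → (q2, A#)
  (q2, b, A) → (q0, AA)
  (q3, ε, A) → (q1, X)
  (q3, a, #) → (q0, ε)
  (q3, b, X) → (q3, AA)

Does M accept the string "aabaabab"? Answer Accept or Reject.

(q0, aabaabab, #)
  read a, top #: go to q0, push XX# → (q0, abaabab, XX#)
  read a, top X: go to q2, push AA → (q2, baabab, AAX#)
  read b, top A: go to q0, push AA → (q0, aabab, AAAX#)
  read a, top A: go to q0, push ε → (q0, abab, AAX#)
  read a, top A: go to q0, push ε → (q0, bab, AX#)
No transition applies at (q0, bab, AX#); input not fully consumed.

Reject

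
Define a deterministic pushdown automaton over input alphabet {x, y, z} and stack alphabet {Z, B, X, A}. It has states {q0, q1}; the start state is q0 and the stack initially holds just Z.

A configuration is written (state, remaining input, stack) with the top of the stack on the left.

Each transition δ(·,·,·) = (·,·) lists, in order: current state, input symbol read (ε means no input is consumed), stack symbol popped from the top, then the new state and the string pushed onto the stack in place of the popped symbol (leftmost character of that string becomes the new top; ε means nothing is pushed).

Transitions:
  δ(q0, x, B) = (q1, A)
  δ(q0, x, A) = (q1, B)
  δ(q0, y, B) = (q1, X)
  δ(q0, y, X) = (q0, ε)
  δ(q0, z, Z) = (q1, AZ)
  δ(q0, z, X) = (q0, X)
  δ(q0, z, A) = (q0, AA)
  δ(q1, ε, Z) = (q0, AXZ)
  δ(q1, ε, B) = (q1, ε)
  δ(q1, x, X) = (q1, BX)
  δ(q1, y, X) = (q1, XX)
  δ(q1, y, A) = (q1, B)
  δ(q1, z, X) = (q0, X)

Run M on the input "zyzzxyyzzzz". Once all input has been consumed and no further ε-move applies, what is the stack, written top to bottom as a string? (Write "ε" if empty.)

(q0, zyzzxyyzzzz, Z)
  read z, top Z: go to q1, push AZ → (q1, yzzxyyzzzz, AZ)
  read y, top A: go to q1, push B → (q1, zzxyyzzzz, BZ)
  ε-move, top B: go to q1, push ε → (q1, zzxyyzzzz, Z)
  ε-move, top Z: go to q0, push AXZ → (q0, zzxyyzzzz, AXZ)
  read z, top A: go to q0, push AA → (q0, zxyyzzzz, AAXZ)
  read z, top A: go to q0, push AA → (q0, xyyzzzz, AAAXZ)
  read x, top A: go to q1, push B → (q1, yyzzzz, BAAXZ)
  ε-move, top B: go to q1, push ε → (q1, yyzzzz, AAXZ)
  read y, top A: go to q1, push B → (q1, yzzzz, BAXZ)
  ε-move, top B: go to q1, push ε → (q1, yzzzz, AXZ)
  read y, top A: go to q1, push B → (q1, zzzz, BXZ)
  ε-move, top B: go to q1, push ε → (q1, zzzz, XZ)
  read z, top X: go to q0, push X → (q0, zzz, XZ)
  read z, top X: go to q0, push X → (q0, zz, XZ)
  read z, top X: go to q0, push X → (q0, z, XZ)
  read z, top X: go to q0, push X → (q0, ε, XZ)
All input consumed in state q0 with stack XZ.

XZ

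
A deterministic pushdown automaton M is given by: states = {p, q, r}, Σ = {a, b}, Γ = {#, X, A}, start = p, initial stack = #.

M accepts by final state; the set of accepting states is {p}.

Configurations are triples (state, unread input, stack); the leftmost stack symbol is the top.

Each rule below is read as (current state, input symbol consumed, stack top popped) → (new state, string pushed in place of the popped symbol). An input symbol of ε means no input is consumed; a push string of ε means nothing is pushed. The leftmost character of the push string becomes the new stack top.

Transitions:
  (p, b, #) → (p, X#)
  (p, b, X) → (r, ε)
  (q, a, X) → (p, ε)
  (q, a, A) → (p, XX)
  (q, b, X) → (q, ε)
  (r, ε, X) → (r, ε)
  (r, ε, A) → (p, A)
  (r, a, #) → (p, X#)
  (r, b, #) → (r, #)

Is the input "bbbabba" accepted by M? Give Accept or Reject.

Accept

(p, bbbabba, #)
  read b, top #: go to p, push X# → (p, bbabba, X#)
  read b, top X: go to r, push ε → (r, babba, #)
  read b, top #: go to r, push # → (r, abba, #)
  read a, top #: go to p, push X# → (p, bba, X#)
  read b, top X: go to r, push ε → (r, ba, #)
  read b, top #: go to r, push # → (r, a, #)
  read a, top #: go to p, push X# → (p, ε, X#)
All input consumed; state p ∈ F.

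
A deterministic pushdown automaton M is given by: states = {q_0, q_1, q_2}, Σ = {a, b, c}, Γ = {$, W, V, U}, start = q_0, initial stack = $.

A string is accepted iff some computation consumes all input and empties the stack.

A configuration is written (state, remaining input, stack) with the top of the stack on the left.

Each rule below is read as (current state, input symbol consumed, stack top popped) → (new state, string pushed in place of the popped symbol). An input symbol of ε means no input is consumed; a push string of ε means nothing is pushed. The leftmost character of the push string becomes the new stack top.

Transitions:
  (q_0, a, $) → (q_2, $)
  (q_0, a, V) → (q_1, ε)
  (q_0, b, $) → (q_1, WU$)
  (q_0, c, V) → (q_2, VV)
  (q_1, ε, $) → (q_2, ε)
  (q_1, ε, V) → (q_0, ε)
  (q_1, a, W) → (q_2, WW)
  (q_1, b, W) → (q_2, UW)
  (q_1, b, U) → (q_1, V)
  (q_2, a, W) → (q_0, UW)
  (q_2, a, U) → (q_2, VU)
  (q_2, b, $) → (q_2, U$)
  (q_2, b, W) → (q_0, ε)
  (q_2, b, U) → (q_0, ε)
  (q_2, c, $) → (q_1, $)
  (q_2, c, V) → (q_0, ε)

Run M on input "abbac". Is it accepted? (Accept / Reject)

(q_0, abbac, $)
  read a, top $: go to q_2, push $ → (q_2, bbac, $)
  read b, top $: go to q_2, push U$ → (q_2, bac, U$)
  read b, top U: go to q_0, push ε → (q_0, ac, $)
  read a, top $: go to q_2, push $ → (q_2, c, $)
  read c, top $: go to q_1, push $ → (q_1, ε, $)
  ε-move, top $: go to q_2, push ε → (q_2, ε, ε)
All input consumed and the stack is empty.

Accept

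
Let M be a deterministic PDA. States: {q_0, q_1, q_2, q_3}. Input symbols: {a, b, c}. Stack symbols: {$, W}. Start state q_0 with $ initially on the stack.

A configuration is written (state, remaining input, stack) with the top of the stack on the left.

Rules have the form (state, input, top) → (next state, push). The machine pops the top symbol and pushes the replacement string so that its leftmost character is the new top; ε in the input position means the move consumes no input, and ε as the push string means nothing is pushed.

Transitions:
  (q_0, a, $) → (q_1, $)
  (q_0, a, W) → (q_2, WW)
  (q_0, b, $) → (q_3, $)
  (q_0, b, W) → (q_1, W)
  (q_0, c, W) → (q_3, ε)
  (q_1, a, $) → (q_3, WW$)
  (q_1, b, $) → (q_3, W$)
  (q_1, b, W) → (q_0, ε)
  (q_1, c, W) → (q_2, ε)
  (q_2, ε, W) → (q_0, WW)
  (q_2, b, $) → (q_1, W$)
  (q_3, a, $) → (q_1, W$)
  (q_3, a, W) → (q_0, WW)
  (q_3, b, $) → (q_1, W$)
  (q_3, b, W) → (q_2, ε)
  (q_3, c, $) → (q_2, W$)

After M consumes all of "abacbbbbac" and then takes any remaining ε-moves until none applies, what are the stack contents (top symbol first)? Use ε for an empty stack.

$

(q_0, abacbbbbac, $) ⊢ (q_1, bacbbbbac, $) ⊢ (q_3, acbbbbac, W$) ⊢ (q_0, cbbbbac, WW$) ⊢ (q_3, bbbbac, W$) ⊢ (q_2, bbbac, $) ⊢ (q_1, bbac, W$) ⊢ (q_0, bac, $) ⊢ (q_3, ac, $) ⊢ (q_1, c, W$) ⊢ (q_2, ε, $)
All input consumed in state q_2 with stack $.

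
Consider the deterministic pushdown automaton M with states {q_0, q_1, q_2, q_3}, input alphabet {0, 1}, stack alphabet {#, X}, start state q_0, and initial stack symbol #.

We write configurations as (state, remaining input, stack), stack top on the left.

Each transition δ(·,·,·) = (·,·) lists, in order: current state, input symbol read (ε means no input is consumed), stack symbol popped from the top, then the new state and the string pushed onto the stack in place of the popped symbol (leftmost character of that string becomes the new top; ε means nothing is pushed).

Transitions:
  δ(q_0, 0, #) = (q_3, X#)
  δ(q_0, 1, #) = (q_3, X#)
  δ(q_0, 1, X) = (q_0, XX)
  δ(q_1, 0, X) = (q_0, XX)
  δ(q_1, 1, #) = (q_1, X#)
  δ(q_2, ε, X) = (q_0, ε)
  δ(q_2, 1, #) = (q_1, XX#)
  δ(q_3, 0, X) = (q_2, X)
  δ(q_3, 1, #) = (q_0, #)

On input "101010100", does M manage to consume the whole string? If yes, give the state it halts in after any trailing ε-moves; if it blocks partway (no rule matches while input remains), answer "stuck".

q_3

(q_0, 101010100, #)
  read 1, top #: go to q_3, push X# → (q_3, 01010100, X#)
  read 0, top X: go to q_2, push X → (q_2, 1010100, X#)
  ε-move, top X: go to q_0, push ε → (q_0, 1010100, #)
  read 1, top #: go to q_3, push X# → (q_3, 010100, X#)
  read 0, top X: go to q_2, push X → (q_2, 10100, X#)
  ε-move, top X: go to q_0, push ε → (q_0, 10100, #)
  read 1, top #: go to q_3, push X# → (q_3, 0100, X#)
  read 0, top X: go to q_2, push X → (q_2, 100, X#)
  ε-move, top X: go to q_0, push ε → (q_0, 100, #)
  read 1, top #: go to q_3, push X# → (q_3, 00, X#)
  read 0, top X: go to q_2, push X → (q_2, 0, X#)
  ε-move, top X: go to q_0, push ε → (q_0, 0, #)
  read 0, top #: go to q_3, push X# → (q_3, ε, X#)
All input consumed; M is in state q_3.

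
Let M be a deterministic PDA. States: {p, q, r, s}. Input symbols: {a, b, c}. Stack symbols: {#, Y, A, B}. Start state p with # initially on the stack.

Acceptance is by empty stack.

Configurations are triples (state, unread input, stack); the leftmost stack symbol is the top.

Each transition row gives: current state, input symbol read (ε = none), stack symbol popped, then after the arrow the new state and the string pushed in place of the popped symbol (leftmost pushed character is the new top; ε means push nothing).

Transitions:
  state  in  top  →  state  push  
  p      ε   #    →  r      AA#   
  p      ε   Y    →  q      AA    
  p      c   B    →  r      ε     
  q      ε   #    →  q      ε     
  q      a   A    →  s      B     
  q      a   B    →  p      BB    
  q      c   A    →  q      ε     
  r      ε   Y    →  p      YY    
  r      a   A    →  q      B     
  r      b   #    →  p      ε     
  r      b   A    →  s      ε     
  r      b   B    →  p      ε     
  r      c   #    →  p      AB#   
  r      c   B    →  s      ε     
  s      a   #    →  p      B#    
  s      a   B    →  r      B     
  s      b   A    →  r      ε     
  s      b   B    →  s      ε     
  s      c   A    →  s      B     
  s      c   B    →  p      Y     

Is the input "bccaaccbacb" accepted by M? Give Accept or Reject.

(p, bccaaccbacb, #)
  ε-move, top #: go to r, push AA# → (r, bccaaccbacb, AA#)
  read b, top A: go to s, push ε → (s, ccaaccbacb, A#)
  read c, top A: go to s, push B → (s, caaccbacb, B#)
  read c, top B: go to p, push Y → (p, aaccbacb, Y#)
  ε-move, top Y: go to q, push AA → (q, aaccbacb, AA#)
  read a, top A: go to s, push B → (s, accbacb, BA#)
  read a, top B: go to r, push B → (r, ccbacb, BA#)
  read c, top B: go to s, push ε → (s, cbacb, A#)
  read c, top A: go to s, push B → (s, bacb, B#)
  read b, top B: go to s, push ε → (s, acb, #)
  read a, top #: go to p, push B# → (p, cb, B#)
  read c, top B: go to r, push ε → (r, b, #)
  read b, top #: go to p, push ε → (p, ε, ε)
All input consumed and the stack is empty.

Accept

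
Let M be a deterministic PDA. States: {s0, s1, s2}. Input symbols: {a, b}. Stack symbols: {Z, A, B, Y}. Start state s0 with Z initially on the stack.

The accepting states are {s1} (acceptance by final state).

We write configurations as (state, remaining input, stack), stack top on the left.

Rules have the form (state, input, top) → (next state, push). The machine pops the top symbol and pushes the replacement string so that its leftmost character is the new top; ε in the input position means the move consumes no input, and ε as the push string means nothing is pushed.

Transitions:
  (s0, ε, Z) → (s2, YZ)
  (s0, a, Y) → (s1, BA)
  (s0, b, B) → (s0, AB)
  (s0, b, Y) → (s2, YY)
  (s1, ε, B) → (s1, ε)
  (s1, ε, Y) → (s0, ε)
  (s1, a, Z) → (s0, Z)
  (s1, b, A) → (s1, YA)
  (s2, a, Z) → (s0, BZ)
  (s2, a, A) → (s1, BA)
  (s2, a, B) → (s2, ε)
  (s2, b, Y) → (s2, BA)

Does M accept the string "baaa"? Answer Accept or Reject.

(s0, baaa, Z)
  ε-move, top Z: go to s2, push YZ → (s2, baaa, YZ)
  read b, top Y: go to s2, push BA → (s2, aaa, BAZ)
  read a, top B: go to s2, push ε → (s2, aa, AZ)
  read a, top A: go to s1, push BA → (s1, a, BAZ)
  ε-move, top B: go to s1, push ε → (s1, a, AZ)
No transition applies at (s1, a, AZ); input not fully consumed.

Reject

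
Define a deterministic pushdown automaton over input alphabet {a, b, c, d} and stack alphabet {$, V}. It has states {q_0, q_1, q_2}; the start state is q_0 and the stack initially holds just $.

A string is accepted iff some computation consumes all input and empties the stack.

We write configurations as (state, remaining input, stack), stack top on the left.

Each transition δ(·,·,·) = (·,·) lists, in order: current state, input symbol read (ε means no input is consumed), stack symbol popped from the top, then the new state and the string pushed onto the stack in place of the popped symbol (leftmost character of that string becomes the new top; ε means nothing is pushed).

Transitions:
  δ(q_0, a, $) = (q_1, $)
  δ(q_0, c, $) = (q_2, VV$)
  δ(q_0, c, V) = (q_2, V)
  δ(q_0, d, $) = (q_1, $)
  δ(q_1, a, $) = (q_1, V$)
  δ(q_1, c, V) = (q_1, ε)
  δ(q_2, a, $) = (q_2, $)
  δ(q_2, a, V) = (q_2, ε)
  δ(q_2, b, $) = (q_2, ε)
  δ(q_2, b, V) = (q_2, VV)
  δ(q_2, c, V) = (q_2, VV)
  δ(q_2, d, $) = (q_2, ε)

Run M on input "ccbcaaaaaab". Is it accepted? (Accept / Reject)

(q_0, ccbcaaaaaab, $) ⊢ (q_2, cbcaaaaaab, VV$) ⊢ (q_2, bcaaaaaab, VVV$) ⊢ (q_2, caaaaaab, VVVV$) ⊢ (q_2, aaaaaab, VVVVV$) ⊢ (q_2, aaaaab, VVVV$) ⊢ (q_2, aaaab, VVV$) ⊢ (q_2, aaab, VV$) ⊢ (q_2, aab, V$) ⊢ (q_2, ab, $) ⊢ (q_2, b, $) ⊢ (q_2, ε, ε)
All input consumed and the stack is empty.

Accept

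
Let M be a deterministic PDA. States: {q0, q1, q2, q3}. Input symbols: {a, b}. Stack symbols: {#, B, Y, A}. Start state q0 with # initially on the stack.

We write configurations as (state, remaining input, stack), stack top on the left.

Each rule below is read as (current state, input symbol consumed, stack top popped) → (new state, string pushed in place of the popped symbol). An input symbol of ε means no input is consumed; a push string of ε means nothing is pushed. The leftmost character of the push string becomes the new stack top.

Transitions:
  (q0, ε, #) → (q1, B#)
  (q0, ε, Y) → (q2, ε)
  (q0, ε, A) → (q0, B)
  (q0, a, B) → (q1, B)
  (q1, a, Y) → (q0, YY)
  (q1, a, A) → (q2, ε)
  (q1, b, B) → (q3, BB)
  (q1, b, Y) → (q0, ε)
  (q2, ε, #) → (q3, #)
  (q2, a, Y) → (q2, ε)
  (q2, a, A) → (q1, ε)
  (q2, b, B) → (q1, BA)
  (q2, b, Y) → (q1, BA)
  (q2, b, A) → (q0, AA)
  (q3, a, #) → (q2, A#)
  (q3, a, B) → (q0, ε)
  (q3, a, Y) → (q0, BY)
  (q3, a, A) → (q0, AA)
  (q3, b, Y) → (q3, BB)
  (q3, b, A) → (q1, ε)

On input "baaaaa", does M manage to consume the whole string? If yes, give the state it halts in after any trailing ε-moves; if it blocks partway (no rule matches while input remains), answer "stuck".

(q0, baaaaa, #)
  ε-move, top #: go to q1, push B# → (q1, baaaaa, B#)
  read b, top B: go to q3, push BB → (q3, aaaaa, BB#)
  read a, top B: go to q0, push ε → (q0, aaaa, B#)
  read a, top B: go to q1, push B → (q1, aaa, B#)
No transition for (q1, a, top B); M blocks with input aaa remaining.

stuck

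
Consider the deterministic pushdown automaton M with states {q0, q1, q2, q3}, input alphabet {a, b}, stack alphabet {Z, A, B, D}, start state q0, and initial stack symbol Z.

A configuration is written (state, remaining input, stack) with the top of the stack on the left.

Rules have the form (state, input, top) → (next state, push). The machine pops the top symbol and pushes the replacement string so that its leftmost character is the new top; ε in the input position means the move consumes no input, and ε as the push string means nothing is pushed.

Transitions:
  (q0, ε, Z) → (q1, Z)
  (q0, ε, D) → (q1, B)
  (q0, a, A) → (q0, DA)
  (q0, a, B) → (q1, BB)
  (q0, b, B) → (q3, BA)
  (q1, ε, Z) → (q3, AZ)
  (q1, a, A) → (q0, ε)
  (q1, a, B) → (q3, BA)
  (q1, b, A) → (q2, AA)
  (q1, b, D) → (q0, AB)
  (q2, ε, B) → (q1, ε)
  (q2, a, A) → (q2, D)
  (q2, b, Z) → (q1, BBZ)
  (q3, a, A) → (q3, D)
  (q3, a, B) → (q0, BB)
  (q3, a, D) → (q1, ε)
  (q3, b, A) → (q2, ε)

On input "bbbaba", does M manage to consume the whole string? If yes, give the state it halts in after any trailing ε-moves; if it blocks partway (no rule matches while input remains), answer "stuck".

(q0, bbbaba, Z) ⊢ (q1, bbbaba, Z) ⊢ (q3, bbbaba, AZ) ⊢ (q2, bbaba, Z) ⊢ (q1, baba, BBZ)
No transition for (q1, b, top B); M blocks with input baba remaining.

stuck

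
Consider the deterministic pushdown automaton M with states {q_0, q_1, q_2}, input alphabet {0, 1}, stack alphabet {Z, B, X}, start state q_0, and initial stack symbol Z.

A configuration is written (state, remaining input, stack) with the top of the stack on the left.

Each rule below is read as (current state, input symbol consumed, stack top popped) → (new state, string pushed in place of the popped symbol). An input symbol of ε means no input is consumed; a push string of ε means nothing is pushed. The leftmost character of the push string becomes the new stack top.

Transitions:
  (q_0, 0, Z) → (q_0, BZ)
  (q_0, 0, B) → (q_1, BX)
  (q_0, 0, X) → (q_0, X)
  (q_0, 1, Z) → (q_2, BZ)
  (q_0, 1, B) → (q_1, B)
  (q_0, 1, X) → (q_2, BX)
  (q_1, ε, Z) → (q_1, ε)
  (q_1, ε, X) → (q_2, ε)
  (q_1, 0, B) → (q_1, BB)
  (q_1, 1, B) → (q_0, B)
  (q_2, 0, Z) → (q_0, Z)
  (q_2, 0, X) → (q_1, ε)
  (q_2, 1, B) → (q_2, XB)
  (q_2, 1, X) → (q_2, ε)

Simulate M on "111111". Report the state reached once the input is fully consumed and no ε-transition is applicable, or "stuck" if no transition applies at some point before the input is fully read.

(q_0, 111111, Z)
  read 1, top Z: go to q_2, push BZ → (q_2, 11111, BZ)
  read 1, top B: go to q_2, push XB → (q_2, 1111, XBZ)
  read 1, top X: go to q_2, push ε → (q_2, 111, BZ)
  read 1, top B: go to q_2, push XB → (q_2, 11, XBZ)
  read 1, top X: go to q_2, push ε → (q_2, 1, BZ)
  read 1, top B: go to q_2, push XB → (q_2, ε, XBZ)
All input consumed; M is in state q_2.

q_2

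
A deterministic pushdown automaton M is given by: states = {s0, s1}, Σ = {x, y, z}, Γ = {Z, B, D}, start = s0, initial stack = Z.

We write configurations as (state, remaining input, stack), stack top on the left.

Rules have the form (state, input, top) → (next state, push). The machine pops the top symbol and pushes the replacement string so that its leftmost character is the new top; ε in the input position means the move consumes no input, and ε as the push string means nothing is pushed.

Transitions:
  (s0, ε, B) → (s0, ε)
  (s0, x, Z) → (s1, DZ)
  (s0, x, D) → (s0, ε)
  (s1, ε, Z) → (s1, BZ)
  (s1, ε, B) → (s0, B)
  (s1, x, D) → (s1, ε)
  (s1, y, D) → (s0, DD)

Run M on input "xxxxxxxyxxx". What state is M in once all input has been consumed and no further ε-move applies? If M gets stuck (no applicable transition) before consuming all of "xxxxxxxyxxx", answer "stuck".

s1

(s0, xxxxxxxyxxx, Z) ⊢ (s1, xxxxxxyxxx, DZ) ⊢ (s1, xxxxxyxxx, Z) ⊢ (s1, xxxxxyxxx, BZ) ⊢ (s0, xxxxxyxxx, BZ) ⊢ (s0, xxxxxyxxx, Z) ⊢ (s1, xxxxyxxx, DZ) ⊢ (s1, xxxyxxx, Z) ⊢ (s1, xxxyxxx, BZ) ⊢ (s0, xxxyxxx, BZ) ⊢ (s0, xxxyxxx, Z) ⊢ (s1, xxyxxx, DZ) ⊢ (s1, xyxxx, Z) ⊢ (s1, xyxxx, BZ) ⊢ (s0, xyxxx, BZ) ⊢ (s0, xyxxx, Z) ⊢ (s1, yxxx, DZ) ⊢ (s0, xxx, DDZ) ⊢ (s0, xx, DZ) ⊢ (s0, x, Z) ⊢ (s1, ε, DZ)
All input consumed; M is in state s1.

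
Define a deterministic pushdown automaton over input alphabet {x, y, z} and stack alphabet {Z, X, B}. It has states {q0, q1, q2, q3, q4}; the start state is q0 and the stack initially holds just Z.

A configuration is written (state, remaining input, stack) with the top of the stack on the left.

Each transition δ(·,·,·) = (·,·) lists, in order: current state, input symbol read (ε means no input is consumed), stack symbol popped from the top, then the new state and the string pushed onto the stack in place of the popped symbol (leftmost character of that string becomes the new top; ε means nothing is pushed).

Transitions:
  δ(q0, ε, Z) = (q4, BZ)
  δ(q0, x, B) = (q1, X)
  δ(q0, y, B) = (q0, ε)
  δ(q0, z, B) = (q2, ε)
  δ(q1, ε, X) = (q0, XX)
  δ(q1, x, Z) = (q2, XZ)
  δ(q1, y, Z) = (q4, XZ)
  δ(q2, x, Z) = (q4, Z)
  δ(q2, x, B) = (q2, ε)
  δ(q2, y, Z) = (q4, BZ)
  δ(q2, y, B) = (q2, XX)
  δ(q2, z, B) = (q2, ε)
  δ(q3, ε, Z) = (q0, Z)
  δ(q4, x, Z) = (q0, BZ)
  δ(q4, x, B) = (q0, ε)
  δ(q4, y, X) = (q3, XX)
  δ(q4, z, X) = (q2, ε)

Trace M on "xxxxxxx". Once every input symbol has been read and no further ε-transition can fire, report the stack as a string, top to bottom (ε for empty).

(q0, xxxxxxx, Z)
  ε-move, top Z: go to q4, push BZ → (q4, xxxxxxx, BZ)
  read x, top B: go to q0, push ε → (q0, xxxxxx, Z)
  ε-move, top Z: go to q4, push BZ → (q4, xxxxxx, BZ)
  read x, top B: go to q0, push ε → (q0, xxxxx, Z)
  ε-move, top Z: go to q4, push BZ → (q4, xxxxx, BZ)
  read x, top B: go to q0, push ε → (q0, xxxx, Z)
  ε-move, top Z: go to q4, push BZ → (q4, xxxx, BZ)
  read x, top B: go to q0, push ε → (q0, xxx, Z)
  ε-move, top Z: go to q4, push BZ → (q4, xxx, BZ)
  read x, top B: go to q0, push ε → (q0, xx, Z)
  ε-move, top Z: go to q4, push BZ → (q4, xx, BZ)
  read x, top B: go to q0, push ε → (q0, x, Z)
  ε-move, top Z: go to q4, push BZ → (q4, x, BZ)
  read x, top B: go to q0, push ε → (q0, ε, Z)
  ε-move, top Z: go to q4, push BZ → (q4, ε, BZ)
All input consumed in state q4 with stack BZ.

BZ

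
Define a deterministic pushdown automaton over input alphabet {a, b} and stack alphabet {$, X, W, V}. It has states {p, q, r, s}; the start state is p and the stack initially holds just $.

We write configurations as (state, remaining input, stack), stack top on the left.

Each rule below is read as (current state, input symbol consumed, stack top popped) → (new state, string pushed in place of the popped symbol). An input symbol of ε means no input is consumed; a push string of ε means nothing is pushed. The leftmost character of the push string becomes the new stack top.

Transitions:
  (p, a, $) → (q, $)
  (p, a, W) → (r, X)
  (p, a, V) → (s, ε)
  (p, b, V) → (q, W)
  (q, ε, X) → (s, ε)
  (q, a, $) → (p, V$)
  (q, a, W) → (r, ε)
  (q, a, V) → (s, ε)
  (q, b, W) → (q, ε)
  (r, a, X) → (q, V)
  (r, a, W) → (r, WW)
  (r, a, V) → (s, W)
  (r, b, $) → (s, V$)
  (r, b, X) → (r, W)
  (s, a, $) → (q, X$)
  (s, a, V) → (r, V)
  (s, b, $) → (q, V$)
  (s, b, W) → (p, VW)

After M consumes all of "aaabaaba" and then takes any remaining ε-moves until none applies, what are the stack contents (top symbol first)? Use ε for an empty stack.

$

(p, aaabaaba, $)
  read a, top $: go to q, push $ → (q, aabaaba, $)
  read a, top $: go to p, push V$ → (p, abaaba, V$)
  read a, top V: go to s, push ε → (s, baaba, $)
  read b, top $: go to q, push V$ → (q, aaba, V$)
  read a, top V: go to s, push ε → (s, aba, $)
  read a, top $: go to q, push X$ → (q, ba, X$)
  ε-move, top X: go to s, push ε → (s, ba, $)
  read b, top $: go to q, push V$ → (q, a, V$)
  read a, top V: go to s, push ε → (s, ε, $)
All input consumed in state s with stack $.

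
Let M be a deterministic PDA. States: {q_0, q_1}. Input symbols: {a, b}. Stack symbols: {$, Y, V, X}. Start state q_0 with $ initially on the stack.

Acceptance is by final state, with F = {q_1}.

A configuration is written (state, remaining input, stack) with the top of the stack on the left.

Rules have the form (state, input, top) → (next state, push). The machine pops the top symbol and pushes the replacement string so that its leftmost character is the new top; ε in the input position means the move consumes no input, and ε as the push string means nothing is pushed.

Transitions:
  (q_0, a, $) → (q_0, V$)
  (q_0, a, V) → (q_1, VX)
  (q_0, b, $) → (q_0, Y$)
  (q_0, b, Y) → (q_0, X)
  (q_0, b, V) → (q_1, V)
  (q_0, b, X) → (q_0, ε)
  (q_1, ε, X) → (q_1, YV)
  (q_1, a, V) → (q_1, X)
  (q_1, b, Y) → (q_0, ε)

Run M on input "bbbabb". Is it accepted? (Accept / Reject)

(q_0, bbbabb, $)
  read b, top $: go to q_0, push Y$ → (q_0, bbabb, Y$)
  read b, top Y: go to q_0, push X → (q_0, babb, X$)
  read b, top X: go to q_0, push ε → (q_0, abb, $)
  read a, top $: go to q_0, push V$ → (q_0, bb, V$)
  read b, top V: go to q_1, push V → (q_1, b, V$)
No transition applies at (q_1, b, V$); input not fully consumed.

Reject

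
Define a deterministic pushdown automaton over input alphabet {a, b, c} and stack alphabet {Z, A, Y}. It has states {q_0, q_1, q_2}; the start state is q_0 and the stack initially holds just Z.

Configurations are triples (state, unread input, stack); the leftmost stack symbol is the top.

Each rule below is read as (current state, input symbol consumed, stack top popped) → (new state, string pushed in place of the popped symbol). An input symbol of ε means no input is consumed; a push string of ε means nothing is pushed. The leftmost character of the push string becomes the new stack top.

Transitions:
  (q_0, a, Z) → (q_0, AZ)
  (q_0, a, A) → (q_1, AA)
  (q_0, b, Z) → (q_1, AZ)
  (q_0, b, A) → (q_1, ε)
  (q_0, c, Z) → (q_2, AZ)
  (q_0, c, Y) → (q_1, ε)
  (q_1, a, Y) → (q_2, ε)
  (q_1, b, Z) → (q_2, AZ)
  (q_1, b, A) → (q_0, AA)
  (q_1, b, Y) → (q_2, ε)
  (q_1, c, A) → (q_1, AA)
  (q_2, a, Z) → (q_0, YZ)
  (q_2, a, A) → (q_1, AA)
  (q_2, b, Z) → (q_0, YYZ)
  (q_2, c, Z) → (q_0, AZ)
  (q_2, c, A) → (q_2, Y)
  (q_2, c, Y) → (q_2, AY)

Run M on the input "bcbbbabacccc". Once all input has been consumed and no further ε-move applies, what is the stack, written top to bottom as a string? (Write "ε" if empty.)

(q_0, bcbbbabacccc, Z)
  read b, top Z: go to q_1, push AZ → (q_1, cbbbabacccc, AZ)
  read c, top A: go to q_1, push AA → (q_1, bbbabacccc, AAZ)
  read b, top A: go to q_0, push AA → (q_0, bbabacccc, AAAZ)
  read b, top A: go to q_1, push ε → (q_1, babacccc, AAZ)
  read b, top A: go to q_0, push AA → (q_0, abacccc, AAAZ)
  read a, top A: go to q_1, push AA → (q_1, bacccc, AAAAZ)
  read b, top A: go to q_0, push AA → (q_0, acccc, AAAAAZ)
  read a, top A: go to q_1, push AA → (q_1, cccc, AAAAAAZ)
  read c, top A: go to q_1, push AA → (q_1, ccc, AAAAAAAZ)
  read c, top A: go to q_1, push AA → (q_1, cc, AAAAAAAAZ)
  read c, top A: go to q_1, push AA → (q_1, c, AAAAAAAAAZ)
  read c, top A: go to q_1, push AA → (q_1, ε, AAAAAAAAAAZ)
All input consumed in state q_1 with stack AAAAAAAAAAZ.

AAAAAAAAAAZ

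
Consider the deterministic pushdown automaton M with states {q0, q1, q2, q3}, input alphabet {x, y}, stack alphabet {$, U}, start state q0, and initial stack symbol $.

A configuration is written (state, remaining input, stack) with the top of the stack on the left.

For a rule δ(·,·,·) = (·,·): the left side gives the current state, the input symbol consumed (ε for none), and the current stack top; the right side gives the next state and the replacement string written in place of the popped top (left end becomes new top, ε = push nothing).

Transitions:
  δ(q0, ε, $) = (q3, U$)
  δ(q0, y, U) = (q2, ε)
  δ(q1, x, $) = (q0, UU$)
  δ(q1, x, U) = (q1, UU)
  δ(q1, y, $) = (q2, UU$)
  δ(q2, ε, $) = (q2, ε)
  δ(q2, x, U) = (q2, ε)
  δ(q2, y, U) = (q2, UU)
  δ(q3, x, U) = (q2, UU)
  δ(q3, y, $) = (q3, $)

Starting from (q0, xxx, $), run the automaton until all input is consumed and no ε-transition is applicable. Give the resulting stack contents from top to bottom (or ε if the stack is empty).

ε

(q0, xxx, $) ⊢ (q3, xxx, U$) ⊢ (q2, xx, UU$) ⊢ (q2, x, U$) ⊢ (q2, ε, $) ⊢ (q2, ε, ε)
All input consumed in state q2 with stack ε.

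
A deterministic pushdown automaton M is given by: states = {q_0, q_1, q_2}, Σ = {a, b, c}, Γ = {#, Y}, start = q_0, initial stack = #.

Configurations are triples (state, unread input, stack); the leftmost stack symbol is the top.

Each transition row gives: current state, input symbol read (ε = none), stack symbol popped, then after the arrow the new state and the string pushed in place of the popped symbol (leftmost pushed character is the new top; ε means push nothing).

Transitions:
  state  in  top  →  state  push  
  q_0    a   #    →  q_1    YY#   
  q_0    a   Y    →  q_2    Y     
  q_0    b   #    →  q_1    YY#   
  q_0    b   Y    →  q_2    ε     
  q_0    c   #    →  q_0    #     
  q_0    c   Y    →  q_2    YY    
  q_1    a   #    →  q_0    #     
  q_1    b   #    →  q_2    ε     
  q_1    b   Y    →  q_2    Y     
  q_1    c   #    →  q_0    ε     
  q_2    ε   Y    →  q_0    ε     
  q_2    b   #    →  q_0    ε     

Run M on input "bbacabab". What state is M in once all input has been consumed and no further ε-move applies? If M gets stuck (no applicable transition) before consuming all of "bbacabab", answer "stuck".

q_1

(q_0, bbacabab, #)
  read b, top #: go to q_1, push YY# → (q_1, bacabab, YY#)
  read b, top Y: go to q_2, push Y → (q_2, acabab, YY#)
  ε-move, top Y: go to q_0, push ε → (q_0, acabab, Y#)
  read a, top Y: go to q_2, push Y → (q_2, cabab, Y#)
  ε-move, top Y: go to q_0, push ε → (q_0, cabab, #)
  read c, top #: go to q_0, push # → (q_0, abab, #)
  read a, top #: go to q_1, push YY# → (q_1, bab, YY#)
  read b, top Y: go to q_2, push Y → (q_2, ab, YY#)
  ε-move, top Y: go to q_0, push ε → (q_0, ab, Y#)
  read a, top Y: go to q_2, push Y → (q_2, b, Y#)
  ε-move, top Y: go to q_0, push ε → (q_0, b, #)
  read b, top #: go to q_1, push YY# → (q_1, ε, YY#)
All input consumed; M is in state q_1.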